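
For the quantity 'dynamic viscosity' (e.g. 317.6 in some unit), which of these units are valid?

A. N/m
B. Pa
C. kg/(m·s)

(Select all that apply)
C

dynamic viscosity has SI base units: kg / (m * s)

Checking each option against kg / (m * s):
  A. N/m: ✗ does not match
  B. Pa: ✗ does not match
  C. kg/(m·s): ✓ matches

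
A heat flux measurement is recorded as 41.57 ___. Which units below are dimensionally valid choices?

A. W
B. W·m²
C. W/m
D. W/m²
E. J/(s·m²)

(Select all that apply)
D, E

heat flux has SI base units: kg / s^3

Checking each option against kg / s^3:
  A. W: ✗ does not match
  B. W·m²: ✗ does not match
  C. W/m: ✗ does not match
  D. W/m²: ✓ matches
  E. J/(s·m²): ✓ matches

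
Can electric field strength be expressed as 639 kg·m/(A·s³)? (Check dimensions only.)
Yes

electric field strength has SI base units: kg * m / (A * s^3)
kg·m/(A·s³) reduces to the same SI base units, so it is a valid unit for electric field strength.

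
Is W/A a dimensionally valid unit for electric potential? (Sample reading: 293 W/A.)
Yes

electric potential has SI base units: kg * m^2 / (A * s^3)
W/A reduces to the same SI base units, so it is a valid unit for electric potential.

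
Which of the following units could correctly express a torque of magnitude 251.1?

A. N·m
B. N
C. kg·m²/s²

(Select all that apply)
A, C

torque has SI base units: kg * m^2 / s^2

Checking each option against kg * m^2 / s^2:
  A. N·m: ✓ matches
  B. N: ✗ does not match
  C. kg·m²/s²: ✓ matches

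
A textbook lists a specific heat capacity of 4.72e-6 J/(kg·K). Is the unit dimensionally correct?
Yes

specific heat capacity has SI base units: m^2 / (s^2 * K)
J/(kg·K) reduces to the same SI base units, so it is a valid unit for specific heat capacity.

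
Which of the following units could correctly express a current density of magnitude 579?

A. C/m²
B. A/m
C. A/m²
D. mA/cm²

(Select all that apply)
C, D

current density has SI base units: A / m^2

Checking each option against A / m^2:
  A. C/m²: ✗ does not match
  B. A/m: ✗ does not match
  C. A/m²: ✓ matches
  D. mA/cm²: ✓ matches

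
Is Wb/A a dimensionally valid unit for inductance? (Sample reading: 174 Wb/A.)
Yes

inductance has SI base units: kg * m^2 / (A^2 * s^2)
Wb/A reduces to the same SI base units, so it is a valid unit for inductance.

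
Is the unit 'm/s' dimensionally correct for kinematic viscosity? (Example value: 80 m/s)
No

kinematic viscosity has SI base units: m^2 / s
m/s does NOT reduce to m^2 / s; a valid unit for kinematic viscosity would be e.g. m²/s.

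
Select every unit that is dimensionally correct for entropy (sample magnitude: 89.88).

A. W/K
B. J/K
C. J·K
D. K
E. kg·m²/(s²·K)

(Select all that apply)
B, E

entropy has SI base units: kg * m^2 / (s^2 * K)

Checking each option against kg * m^2 / (s^2 * K):
  A. W/K: ✗ does not match
  B. J/K: ✓ matches
  C. J·K: ✗ does not match
  D. K: ✗ does not match
  E. kg·m²/(s²·K): ✓ matches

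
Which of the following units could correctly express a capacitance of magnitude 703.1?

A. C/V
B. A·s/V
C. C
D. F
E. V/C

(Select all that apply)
A, B, D

capacitance has SI base units: A^2 * s^4 / (kg * m^2)

Checking each option against A^2 * s^4 / (kg * m^2):
  A. C/V: ✓ matches
  B. A·s/V: ✓ matches
  C. C: ✗ does not match
  D. F: ✓ matches
  E. V/C: ✗ does not match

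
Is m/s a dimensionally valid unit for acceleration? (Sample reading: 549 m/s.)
No

acceleration has SI base units: m / s^2
m/s does NOT reduce to m / s^2; a valid unit for acceleration would be e.g. m/s².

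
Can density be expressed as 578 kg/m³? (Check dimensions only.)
Yes

density has SI base units: kg / m^3
kg/m³ reduces to the same SI base units, so it is a valid unit for density.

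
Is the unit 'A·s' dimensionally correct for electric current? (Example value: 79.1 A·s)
No

electric current has SI base units: A
A·s does NOT reduce to A; a valid unit for electric current would be e.g. A.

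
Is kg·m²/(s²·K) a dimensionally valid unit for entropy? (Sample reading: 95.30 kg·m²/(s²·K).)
Yes

entropy has SI base units: kg * m^2 / (s^2 * K)
kg·m²/(s²·K) reduces to the same SI base units, so it is a valid unit for entropy.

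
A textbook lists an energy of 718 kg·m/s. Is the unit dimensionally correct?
No

energy has SI base units: kg * m^2 / s^2
kg·m/s does NOT reduce to kg * m^2 / s^2; a valid unit for energy would be e.g. J.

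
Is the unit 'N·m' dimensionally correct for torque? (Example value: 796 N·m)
Yes

torque has SI base units: kg * m^2 / s^2
N·m reduces to the same SI base units, so it is a valid unit for torque.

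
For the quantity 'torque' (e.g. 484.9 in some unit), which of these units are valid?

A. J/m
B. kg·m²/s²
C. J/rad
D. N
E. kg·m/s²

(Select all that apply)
B, C

torque has SI base units: kg * m^2 / s^2

Checking each option against kg * m^2 / s^2:
  A. J/m: ✗ does not match
  B. kg·m²/s²: ✓ matches
  C. J/rad: ✓ matches
  D. N: ✗ does not match
  E. kg·m/s²: ✗ does not match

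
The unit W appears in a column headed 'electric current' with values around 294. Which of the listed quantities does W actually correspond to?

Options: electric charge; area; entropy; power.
power

electric current should have units dimensionally equivalent to A (e.g. A).
The given unit 'W' reduces to kg * m^2 / s^3. Of the listed options, that is the dimensionality of power.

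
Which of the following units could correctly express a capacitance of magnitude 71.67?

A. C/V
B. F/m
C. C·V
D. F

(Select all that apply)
A, D

capacitance has SI base units: A^2 * s^4 / (kg * m^2)

Checking each option against A^2 * s^4 / (kg * m^2):
  A. C/V: ✓ matches
  B. F/m: ✗ does not match
  C. C·V: ✗ does not match
  D. F: ✓ matches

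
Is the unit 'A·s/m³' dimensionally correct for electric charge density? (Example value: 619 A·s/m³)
Yes

electric charge density has SI base units: A * s / m^3
A·s/m³ reduces to the same SI base units, so it is a valid unit for electric charge density.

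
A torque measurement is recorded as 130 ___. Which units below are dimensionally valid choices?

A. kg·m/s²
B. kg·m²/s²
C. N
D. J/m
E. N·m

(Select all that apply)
B, E

torque has SI base units: kg * m^2 / s^2

Checking each option against kg * m^2 / s^2:
  A. kg·m/s²: ✗ does not match
  B. kg·m²/s²: ✓ matches
  C. N: ✗ does not match
  D. J/m: ✗ does not match
  E. N·m: ✓ matches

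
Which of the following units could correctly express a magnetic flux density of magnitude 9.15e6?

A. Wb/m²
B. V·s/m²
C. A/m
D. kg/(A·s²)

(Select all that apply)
A, B, D

magnetic flux density has SI base units: kg / (A * s^2)

Checking each option against kg / (A * s^2):
  A. Wb/m²: ✓ matches
  B. V·s/m²: ✓ matches
  C. A/m: ✗ does not match
  D. kg/(A·s²): ✓ matches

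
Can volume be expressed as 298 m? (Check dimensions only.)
No

volume has SI base units: m^3
m does NOT reduce to m^3; a valid unit for volume would be e.g. m³.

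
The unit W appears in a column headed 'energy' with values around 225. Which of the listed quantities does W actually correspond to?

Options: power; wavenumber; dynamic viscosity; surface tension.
power

energy should have units dimensionally equivalent to kg * m^2 / s^2 (e.g. J).
The given unit 'W' reduces to kg * m^2 / s^3. Of the listed options, that is the dimensionality of power.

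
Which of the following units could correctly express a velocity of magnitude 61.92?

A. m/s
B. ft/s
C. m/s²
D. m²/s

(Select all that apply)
A, B

velocity has SI base units: m / s

Checking each option against m / s:
  A. m/s: ✓ matches
  B. ft/s: ✓ matches
  C. m/s²: ✗ does not match
  D. m²/s: ✗ does not match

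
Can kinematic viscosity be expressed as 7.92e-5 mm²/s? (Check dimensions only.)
Yes

kinematic viscosity has SI base units: m^2 / s
mm²/s reduces to the same SI base units, so it is a valid unit for kinematic viscosity.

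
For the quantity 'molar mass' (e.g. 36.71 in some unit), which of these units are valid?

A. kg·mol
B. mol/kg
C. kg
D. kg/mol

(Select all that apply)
D

molar mass has SI base units: kg / mol

Checking each option against kg / mol:
  A. kg·mol: ✗ does not match
  B. mol/kg: ✗ does not match
  C. kg: ✗ does not match
  D. kg/mol: ✓ matches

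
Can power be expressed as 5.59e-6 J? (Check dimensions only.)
No

power has SI base units: kg * m^2 / s^3
J does NOT reduce to kg * m^2 / s^3; a valid unit for power would be e.g. W.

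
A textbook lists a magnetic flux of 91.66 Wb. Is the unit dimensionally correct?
Yes

magnetic flux has SI base units: kg * m^2 / (A * s^2)
Wb reduces to the same SI base units, so it is a valid unit for magnetic flux.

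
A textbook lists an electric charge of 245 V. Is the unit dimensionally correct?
No

electric charge has SI base units: A * s
V does NOT reduce to A * s; a valid unit for electric charge would be e.g. C.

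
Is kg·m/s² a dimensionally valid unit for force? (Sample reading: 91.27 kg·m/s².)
Yes

force has SI base units: kg * m / s^2
kg·m/s² reduces to the same SI base units, so it is a valid unit for force.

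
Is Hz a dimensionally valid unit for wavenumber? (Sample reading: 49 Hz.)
No

wavenumber has SI base units: 1 / m
Hz does NOT reduce to 1 / m; a valid unit for wavenumber would be e.g. 1/m.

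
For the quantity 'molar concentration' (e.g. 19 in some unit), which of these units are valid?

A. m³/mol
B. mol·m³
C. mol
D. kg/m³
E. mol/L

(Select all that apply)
E

molar concentration has SI base units: mol / m^3

Checking each option against mol / m^3:
  A. m³/mol: ✗ does not match
  B. mol·m³: ✗ does not match
  C. mol: ✗ does not match
  D. kg/m³: ✗ does not match
  E. mol/L: ✓ matches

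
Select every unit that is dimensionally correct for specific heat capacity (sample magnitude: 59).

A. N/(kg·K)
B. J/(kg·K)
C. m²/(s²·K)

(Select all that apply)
B, C

specific heat capacity has SI base units: m^2 / (s^2 * K)

Checking each option against m^2 / (s^2 * K):
  A. N/(kg·K): ✗ does not match
  B. J/(kg·K): ✓ matches
  C. m²/(s²·K): ✓ matches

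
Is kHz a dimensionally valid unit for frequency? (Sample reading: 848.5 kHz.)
Yes

frequency has SI base units: 1 / s
kHz reduces to the same SI base units, so it is a valid unit for frequency.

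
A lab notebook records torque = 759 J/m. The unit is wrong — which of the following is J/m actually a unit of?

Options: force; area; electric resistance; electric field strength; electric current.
force

torque should have units dimensionally equivalent to kg * m^2 / s^2 (e.g. N·m).
The given unit 'J/m' reduces to kg * m / s^2. Of the listed options, that is the dimensionality of force.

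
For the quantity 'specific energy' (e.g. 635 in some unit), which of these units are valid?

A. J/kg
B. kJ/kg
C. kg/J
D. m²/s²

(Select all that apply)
A, B, D

specific energy has SI base units: m^2 / s^2

Checking each option against m^2 / s^2:
  A. J/kg: ✓ matches
  B. kJ/kg: ✓ matches
  C. kg/J: ✗ does not match
  D. m²/s²: ✓ matches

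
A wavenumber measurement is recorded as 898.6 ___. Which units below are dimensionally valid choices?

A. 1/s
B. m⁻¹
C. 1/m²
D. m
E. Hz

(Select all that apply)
B

wavenumber has SI base units: 1 / m

Checking each option against 1 / m:
  A. 1/s: ✗ does not match
  B. m⁻¹: ✓ matches
  C. 1/m²: ✗ does not match
  D. m: ✗ does not match
  E. Hz: ✗ does not match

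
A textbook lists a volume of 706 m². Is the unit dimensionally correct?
No

volume has SI base units: m^3
m² does NOT reduce to m^3; a valid unit for volume would be e.g. m³.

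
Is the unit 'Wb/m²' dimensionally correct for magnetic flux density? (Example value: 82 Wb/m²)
Yes

magnetic flux density has SI base units: kg / (A * s^2)
Wb/m² reduces to the same SI base units, so it is a valid unit for magnetic flux density.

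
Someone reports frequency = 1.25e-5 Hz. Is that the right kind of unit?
Yes

frequency has SI base units: 1 / s
Hz reduces to the same SI base units, so it is a valid unit for frequency.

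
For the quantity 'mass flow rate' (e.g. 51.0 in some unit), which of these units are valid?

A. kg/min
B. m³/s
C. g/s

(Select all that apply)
A, C

mass flow rate has SI base units: kg / s

Checking each option against kg / s:
  A. kg/min: ✓ matches
  B. m³/s: ✗ does not match
  C. g/s: ✓ matches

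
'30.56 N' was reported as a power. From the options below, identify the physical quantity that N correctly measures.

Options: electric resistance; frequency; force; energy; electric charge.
force

power should have units dimensionally equivalent to kg * m^2 / s^3 (e.g. W).
The given unit 'N' reduces to kg * m / s^2. Of the listed options, that is the dimensionality of force.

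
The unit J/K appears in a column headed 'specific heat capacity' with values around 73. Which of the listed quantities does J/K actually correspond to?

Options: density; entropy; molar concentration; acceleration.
entropy

specific heat capacity should have units dimensionally equivalent to m^2 / (s^2 * K) (e.g. J/(kg·K)).
The given unit 'J/K' reduces to kg * m^2 / (s^2 * K). Of the listed options, that is the dimensionality of entropy.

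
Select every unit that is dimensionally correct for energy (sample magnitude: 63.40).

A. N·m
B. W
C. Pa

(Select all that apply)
A

energy has SI base units: kg * m^2 / s^2

Checking each option against kg * m^2 / s^2:
  A. N·m: ✓ matches
  B. W: ✗ does not match
  C. Pa: ✗ does not match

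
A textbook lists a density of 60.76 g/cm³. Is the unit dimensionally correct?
Yes

density has SI base units: kg / m^3
g/cm³ reduces to the same SI base units, so it is a valid unit for density.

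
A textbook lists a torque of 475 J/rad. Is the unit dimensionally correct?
Yes

torque has SI base units: kg * m^2 / s^2
J/rad reduces to the same SI base units, so it is a valid unit for torque.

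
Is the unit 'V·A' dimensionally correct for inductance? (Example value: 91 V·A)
No

inductance has SI base units: kg * m^2 / (A^2 * s^2)
V·A does NOT reduce to kg * m^2 / (A^2 * s^2); a valid unit for inductance would be e.g. H.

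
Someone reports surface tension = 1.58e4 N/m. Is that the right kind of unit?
Yes

surface tension has SI base units: kg / s^2
N/m reduces to the same SI base units, so it is a valid unit for surface tension.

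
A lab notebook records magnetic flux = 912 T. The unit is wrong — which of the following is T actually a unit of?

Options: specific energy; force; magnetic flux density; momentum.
magnetic flux density

magnetic flux should have units dimensionally equivalent to kg * m^2 / (A * s^2) (e.g. Wb).
The given unit 'T' reduces to kg / (A * s^2). Of the listed options, that is the dimensionality of magnetic flux density.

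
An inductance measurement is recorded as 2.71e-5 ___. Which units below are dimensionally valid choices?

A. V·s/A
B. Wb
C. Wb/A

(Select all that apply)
A, C

inductance has SI base units: kg * m^2 / (A^2 * s^2)

Checking each option against kg * m^2 / (A^2 * s^2):
  A. V·s/A: ✓ matches
  B. Wb: ✗ does not match
  C. Wb/A: ✓ matches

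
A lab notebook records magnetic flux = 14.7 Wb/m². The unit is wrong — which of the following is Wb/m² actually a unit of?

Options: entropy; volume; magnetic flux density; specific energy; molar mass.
magnetic flux density

magnetic flux should have units dimensionally equivalent to kg * m^2 / (A * s^2) (e.g. Wb).
The given unit 'Wb/m²' reduces to kg / (A * s^2). Of the listed options, that is the dimensionality of magnetic flux density.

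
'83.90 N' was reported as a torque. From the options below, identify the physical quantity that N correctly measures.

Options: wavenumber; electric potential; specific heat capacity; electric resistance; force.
force

torque should have units dimensionally equivalent to kg * m^2 / s^2 (e.g. N·m).
The given unit 'N' reduces to kg * m / s^2. Of the listed options, that is the dimensionality of force.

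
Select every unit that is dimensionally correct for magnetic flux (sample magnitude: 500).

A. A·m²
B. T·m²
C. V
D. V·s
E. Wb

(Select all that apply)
B, D, E

magnetic flux has SI base units: kg * m^2 / (A * s^2)

Checking each option against kg * m^2 / (A * s^2):
  A. A·m²: ✗ does not match
  B. T·m²: ✓ matches
  C. V: ✗ does not match
  D. V·s: ✓ matches
  E. Wb: ✓ matches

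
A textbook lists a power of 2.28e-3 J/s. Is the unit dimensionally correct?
Yes

power has SI base units: kg * m^2 / s^3
J/s reduces to the same SI base units, so it is a valid unit for power.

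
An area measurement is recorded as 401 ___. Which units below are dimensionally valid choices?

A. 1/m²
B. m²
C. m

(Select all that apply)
B

area has SI base units: m^2

Checking each option against m^2:
  A. 1/m²: ✗ does not match
  B. m²: ✓ matches
  C. m: ✗ does not match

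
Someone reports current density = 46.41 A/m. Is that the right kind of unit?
No

current density has SI base units: A / m^2
A/m does NOT reduce to A / m^2; a valid unit for current density would be e.g. A/m².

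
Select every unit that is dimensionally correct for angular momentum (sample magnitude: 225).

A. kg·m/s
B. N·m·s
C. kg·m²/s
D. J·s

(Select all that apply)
B, C, D

angular momentum has SI base units: kg * m^2 / s

Checking each option against kg * m^2 / s:
  A. kg·m/s: ✗ does not match
  B. N·m·s: ✓ matches
  C. kg·m²/s: ✓ matches
  D. J·s: ✓ matches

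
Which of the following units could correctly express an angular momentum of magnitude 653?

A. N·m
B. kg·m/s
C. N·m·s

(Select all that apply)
C

angular momentum has SI base units: kg * m^2 / s

Checking each option against kg * m^2 / s:
  A. N·m: ✗ does not match
  B. kg·m/s: ✗ does not match
  C. N·m·s: ✓ matches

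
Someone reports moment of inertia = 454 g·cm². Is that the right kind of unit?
Yes

moment of inertia has SI base units: kg * m^2
g·cm² reduces to the same SI base units, so it is a valid unit for moment of inertia.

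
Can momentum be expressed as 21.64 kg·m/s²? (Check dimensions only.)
No

momentum has SI base units: kg * m / s
kg·m/s² does NOT reduce to kg * m / s; a valid unit for momentum would be e.g. kg·m/s.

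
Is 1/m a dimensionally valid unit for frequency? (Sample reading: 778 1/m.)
No

frequency has SI base units: 1 / s
1/m does NOT reduce to 1 / s; a valid unit for frequency would be e.g. Hz.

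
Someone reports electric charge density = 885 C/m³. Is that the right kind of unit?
Yes

electric charge density has SI base units: A * s / m^3
C/m³ reduces to the same SI base units, so it is a valid unit for electric charge density.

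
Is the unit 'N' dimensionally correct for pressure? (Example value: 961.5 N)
No

pressure has SI base units: kg / (m * s^2)
N does NOT reduce to kg / (m * s^2); a valid unit for pressure would be e.g. Pa.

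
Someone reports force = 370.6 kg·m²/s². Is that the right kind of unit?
No

force has SI base units: kg * m / s^2
kg·m²/s² does NOT reduce to kg * m / s^2; a valid unit for force would be e.g. N.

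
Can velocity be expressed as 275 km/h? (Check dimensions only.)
Yes

velocity has SI base units: m / s
km/h reduces to the same SI base units, so it is a valid unit for velocity.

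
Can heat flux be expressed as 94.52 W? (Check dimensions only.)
No

heat flux has SI base units: kg / s^3
W does NOT reduce to kg / s^3; a valid unit for heat flux would be e.g. W/m².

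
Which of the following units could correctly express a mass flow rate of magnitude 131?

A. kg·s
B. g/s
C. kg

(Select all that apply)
B

mass flow rate has SI base units: kg / s

Checking each option against kg / s:
  A. kg·s: ✗ does not match
  B. g/s: ✓ matches
  C. kg: ✗ does not match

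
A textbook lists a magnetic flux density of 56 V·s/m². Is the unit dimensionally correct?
Yes

magnetic flux density has SI base units: kg / (A * s^2)
V·s/m² reduces to the same SI base units, so it is a valid unit for magnetic flux density.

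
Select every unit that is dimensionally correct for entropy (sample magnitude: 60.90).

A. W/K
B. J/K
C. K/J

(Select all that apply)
B

entropy has SI base units: kg * m^2 / (s^2 * K)

Checking each option against kg * m^2 / (s^2 * K):
  A. W/K: ✗ does not match
  B. J/K: ✓ matches
  C. K/J: ✗ does not match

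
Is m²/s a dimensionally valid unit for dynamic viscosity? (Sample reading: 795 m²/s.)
No

dynamic viscosity has SI base units: kg / (m * s)
m²/s does NOT reduce to kg / (m * s); a valid unit for dynamic viscosity would be e.g. Pa·s.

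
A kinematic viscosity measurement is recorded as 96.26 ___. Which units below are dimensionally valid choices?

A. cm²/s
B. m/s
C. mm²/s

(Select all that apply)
A, C

kinematic viscosity has SI base units: m^2 / s

Checking each option against m^2 / s:
  A. cm²/s: ✓ matches
  B. m/s: ✗ does not match
  C. mm²/s: ✓ matches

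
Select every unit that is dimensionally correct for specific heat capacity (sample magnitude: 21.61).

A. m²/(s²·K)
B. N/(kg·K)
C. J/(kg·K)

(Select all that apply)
A, C

specific heat capacity has SI base units: m^2 / (s^2 * K)

Checking each option against m^2 / (s^2 * K):
  A. m²/(s²·K): ✓ matches
  B. N/(kg·K): ✗ does not match
  C. J/(kg·K): ✓ matches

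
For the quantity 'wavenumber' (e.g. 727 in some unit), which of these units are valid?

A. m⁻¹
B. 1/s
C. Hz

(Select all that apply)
A

wavenumber has SI base units: 1 / m

Checking each option against 1 / m:
  A. m⁻¹: ✓ matches
  B. 1/s: ✗ does not match
  C. Hz: ✗ does not match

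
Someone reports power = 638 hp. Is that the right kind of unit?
Yes

power has SI base units: kg * m^2 / s^3
hp reduces to the same SI base units, so it is a valid unit for power.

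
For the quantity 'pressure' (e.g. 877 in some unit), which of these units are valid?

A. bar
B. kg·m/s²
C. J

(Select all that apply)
A

pressure has SI base units: kg / (m * s^2)

Checking each option against kg / (m * s^2):
  A. bar: ✓ matches
  B. kg·m/s²: ✗ does not match
  C. J: ✗ does not match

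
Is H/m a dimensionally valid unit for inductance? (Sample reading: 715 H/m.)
No

inductance has SI base units: kg * m^2 / (A^2 * s^2)
H/m does NOT reduce to kg * m^2 / (A^2 * s^2); a valid unit for inductance would be e.g. H.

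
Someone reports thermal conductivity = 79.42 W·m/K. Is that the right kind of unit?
No

thermal conductivity has SI base units: kg * m / (s^3 * K)
W·m/K does NOT reduce to kg * m / (s^3 * K); a valid unit for thermal conductivity would be e.g. W/(m·K).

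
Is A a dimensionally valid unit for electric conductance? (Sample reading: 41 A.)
No

electric conductance has SI base units: A^2 * s^3 / (kg * m^2)
A does NOT reduce to A^2 * s^3 / (kg * m^2); a valid unit for electric conductance would be e.g. S.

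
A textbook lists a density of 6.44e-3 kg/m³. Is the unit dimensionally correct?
Yes

density has SI base units: kg / m^3
kg/m³ reduces to the same SI base units, so it is a valid unit for density.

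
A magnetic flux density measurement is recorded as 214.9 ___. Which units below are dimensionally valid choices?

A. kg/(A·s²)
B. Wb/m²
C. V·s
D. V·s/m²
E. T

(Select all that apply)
A, B, D, E

magnetic flux density has SI base units: kg / (A * s^2)

Checking each option against kg / (A * s^2):
  A. kg/(A·s²): ✓ matches
  B. Wb/m²: ✓ matches
  C. V·s: ✗ does not match
  D. V·s/m²: ✓ matches
  E. T: ✓ matches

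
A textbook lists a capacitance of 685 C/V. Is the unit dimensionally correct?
Yes

capacitance has SI base units: A^2 * s^4 / (kg * m^2)
C/V reduces to the same SI base units, so it is a valid unit for capacitance.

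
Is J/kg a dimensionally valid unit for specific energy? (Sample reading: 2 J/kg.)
Yes

specific energy has SI base units: m^2 / s^2
J/kg reduces to the same SI base units, so it is a valid unit for specific energy.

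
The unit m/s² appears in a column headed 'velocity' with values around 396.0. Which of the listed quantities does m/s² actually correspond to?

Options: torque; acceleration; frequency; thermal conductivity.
acceleration

velocity should have units dimensionally equivalent to m / s (e.g. m/s).
The given unit 'm/s²' reduces to m / s^2. Of the listed options, that is the dimensionality of acceleration.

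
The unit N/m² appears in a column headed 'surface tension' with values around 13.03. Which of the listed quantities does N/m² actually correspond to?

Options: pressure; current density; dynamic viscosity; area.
pressure

surface tension should have units dimensionally equivalent to kg / s^2 (e.g. N/m).
The given unit 'N/m²' reduces to kg / (m * s^2). Of the listed options, that is the dimensionality of pressure.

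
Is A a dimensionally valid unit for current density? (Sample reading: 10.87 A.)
No

current density has SI base units: A / m^2
A does NOT reduce to A / m^2; a valid unit for current density would be e.g. A/m².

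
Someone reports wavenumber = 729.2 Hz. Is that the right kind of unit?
No

wavenumber has SI base units: 1 / m
Hz does NOT reduce to 1 / m; a valid unit for wavenumber would be e.g. 1/m.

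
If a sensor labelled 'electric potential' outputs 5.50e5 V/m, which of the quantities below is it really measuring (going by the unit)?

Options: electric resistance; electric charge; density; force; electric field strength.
electric field strength

electric potential should have units dimensionally equivalent to kg * m^2 / (A * s^3) (e.g. V).
The given unit 'V/m' reduces to kg * m / (A * s^3). Of the listed options, that is the dimensionality of electric field strength.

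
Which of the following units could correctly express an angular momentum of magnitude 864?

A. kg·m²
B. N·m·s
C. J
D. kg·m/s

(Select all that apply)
B

angular momentum has SI base units: kg * m^2 / s

Checking each option against kg * m^2 / s:
  A. kg·m²: ✗ does not match
  B. N·m·s: ✓ matches
  C. J: ✗ does not match
  D. kg·m/s: ✗ does not match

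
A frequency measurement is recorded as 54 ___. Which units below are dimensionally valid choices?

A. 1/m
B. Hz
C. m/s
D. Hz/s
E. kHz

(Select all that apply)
B, E

frequency has SI base units: 1 / s

Checking each option against 1 / s:
  A. 1/m: ✗ does not match
  B. Hz: ✓ matches
  C. m/s: ✗ does not match
  D. Hz/s: ✗ does not match
  E. kHz: ✓ matches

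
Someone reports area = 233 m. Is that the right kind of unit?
No

area has SI base units: m^2
m does NOT reduce to m^2; a valid unit for area would be e.g. m².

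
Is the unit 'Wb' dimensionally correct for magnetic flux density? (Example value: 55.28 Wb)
No

magnetic flux density has SI base units: kg / (A * s^2)
Wb does NOT reduce to kg / (A * s^2); a valid unit for magnetic flux density would be e.g. T.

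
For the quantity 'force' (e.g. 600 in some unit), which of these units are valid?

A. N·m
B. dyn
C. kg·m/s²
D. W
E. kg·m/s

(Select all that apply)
B, C

force has SI base units: kg * m / s^2

Checking each option against kg * m / s^2:
  A. N·m: ✗ does not match
  B. dyn: ✓ matches
  C. kg·m/s²: ✓ matches
  D. W: ✗ does not match
  E. kg·m/s: ✗ does not match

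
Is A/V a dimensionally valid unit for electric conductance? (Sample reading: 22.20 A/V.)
Yes

electric conductance has SI base units: A^2 * s^3 / (kg * m^2)
A/V reduces to the same SI base units, so it is a valid unit for electric conductance.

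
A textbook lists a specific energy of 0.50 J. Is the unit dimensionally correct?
No

specific energy has SI base units: m^2 / s^2
J does NOT reduce to m^2 / s^2; a valid unit for specific energy would be e.g. J/kg.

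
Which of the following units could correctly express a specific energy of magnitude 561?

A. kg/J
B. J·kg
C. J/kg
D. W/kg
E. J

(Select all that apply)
C

specific energy has SI base units: m^2 / s^2

Checking each option against m^2 / s^2:
  A. kg/J: ✗ does not match
  B. J·kg: ✗ does not match
  C. J/kg: ✓ matches
  D. W/kg: ✗ does not match
  E. J: ✗ does not match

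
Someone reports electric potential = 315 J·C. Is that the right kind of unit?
No

electric potential has SI base units: kg * m^2 / (A * s^3)
J·C does NOT reduce to kg * m^2 / (A * s^3); a valid unit for electric potential would be e.g. V.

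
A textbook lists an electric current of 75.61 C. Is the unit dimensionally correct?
No

electric current has SI base units: A
C does NOT reduce to A; a valid unit for electric current would be e.g. A.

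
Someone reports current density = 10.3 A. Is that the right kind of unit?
No

current density has SI base units: A / m^2
A does NOT reduce to A / m^2; a valid unit for current density would be e.g. A/m².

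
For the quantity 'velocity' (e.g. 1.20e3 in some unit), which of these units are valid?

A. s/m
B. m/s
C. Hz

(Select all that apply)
B

velocity has SI base units: m / s

Checking each option against m / s:
  A. s/m: ✗ does not match
  B. m/s: ✓ matches
  C. Hz: ✗ does not match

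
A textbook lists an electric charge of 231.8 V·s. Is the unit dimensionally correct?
No

electric charge has SI base units: A * s
V·s does NOT reduce to A * s; a valid unit for electric charge would be e.g. C.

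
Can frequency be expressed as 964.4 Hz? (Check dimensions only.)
Yes

frequency has SI base units: 1 / s
Hz reduces to the same SI base units, so it is a valid unit for frequency.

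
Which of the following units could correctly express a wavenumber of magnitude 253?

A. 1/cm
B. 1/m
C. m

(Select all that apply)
A, B

wavenumber has SI base units: 1 / m

Checking each option against 1 / m:
  A. 1/cm: ✓ matches
  B. 1/m: ✓ matches
  C. m: ✗ does not match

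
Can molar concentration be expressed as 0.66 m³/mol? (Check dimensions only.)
No

molar concentration has SI base units: mol / m^3
m³/mol does NOT reduce to mol / m^3; a valid unit for molar concentration would be e.g. mol/m³.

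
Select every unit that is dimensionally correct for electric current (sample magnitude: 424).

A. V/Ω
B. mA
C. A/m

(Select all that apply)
A, B

electric current has SI base units: A

Checking each option against A:
  A. V/Ω: ✓ matches
  B. mA: ✓ matches
  C. A/m: ✗ does not match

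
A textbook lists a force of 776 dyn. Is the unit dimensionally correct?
Yes

force has SI base units: kg * m / s^2
dyn reduces to the same SI base units, so it is a valid unit for force.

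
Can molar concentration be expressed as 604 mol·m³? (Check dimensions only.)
No

molar concentration has SI base units: mol / m^3
mol·m³ does NOT reduce to mol / m^3; a valid unit for molar concentration would be e.g. mol/m³.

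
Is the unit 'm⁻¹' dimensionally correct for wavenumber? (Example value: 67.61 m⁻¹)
Yes

wavenumber has SI base units: 1 / m
m⁻¹ reduces to the same SI base units, so it is a valid unit for wavenumber.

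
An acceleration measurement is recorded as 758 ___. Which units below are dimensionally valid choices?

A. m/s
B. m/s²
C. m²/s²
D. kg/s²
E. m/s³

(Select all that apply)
B

acceleration has SI base units: m / s^2

Checking each option against m / s^2:
  A. m/s: ✗ does not match
  B. m/s²: ✓ matches
  C. m²/s²: ✗ does not match
  D. kg/s²: ✗ does not match
  E. m/s³: ✗ does not match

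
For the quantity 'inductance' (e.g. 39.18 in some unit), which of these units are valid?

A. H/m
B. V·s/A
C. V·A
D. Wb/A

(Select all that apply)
B, D

inductance has SI base units: kg * m^2 / (A^2 * s^2)

Checking each option against kg * m^2 / (A^2 * s^2):
  A. H/m: ✗ does not match
  B. V·s/A: ✓ matches
  C. V·A: ✗ does not match
  D. Wb/A: ✓ matches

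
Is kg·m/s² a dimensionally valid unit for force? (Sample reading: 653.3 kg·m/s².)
Yes

force has SI base units: kg * m / s^2
kg·m/s² reduces to the same SI base units, so it is a valid unit for force.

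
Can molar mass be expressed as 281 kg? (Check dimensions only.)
No

molar mass has SI base units: kg / mol
kg does NOT reduce to kg / mol; a valid unit for molar mass would be e.g. kg/mol.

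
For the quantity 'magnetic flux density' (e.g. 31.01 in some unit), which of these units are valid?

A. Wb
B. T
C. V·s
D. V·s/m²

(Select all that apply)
B, D

magnetic flux density has SI base units: kg / (A * s^2)

Checking each option against kg / (A * s^2):
  A. Wb: ✗ does not match
  B. T: ✓ matches
  C. V·s: ✗ does not match
  D. V·s/m²: ✓ matches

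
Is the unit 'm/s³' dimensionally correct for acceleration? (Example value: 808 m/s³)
No

acceleration has SI base units: m / s^2
m/s³ does NOT reduce to m / s^2; a valid unit for acceleration would be e.g. m/s².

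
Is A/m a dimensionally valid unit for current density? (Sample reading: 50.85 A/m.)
No

current density has SI base units: A / m^2
A/m does NOT reduce to A / m^2; a valid unit for current density would be e.g. A/m².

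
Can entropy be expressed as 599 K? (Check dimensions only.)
No

entropy has SI base units: kg * m^2 / (s^2 * K)
K does NOT reduce to kg * m^2 / (s^2 * K); a valid unit for entropy would be e.g. J/K.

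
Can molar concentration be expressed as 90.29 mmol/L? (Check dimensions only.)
Yes

molar concentration has SI base units: mol / m^3
mmol/L reduces to the same SI base units, so it is a valid unit for molar concentration.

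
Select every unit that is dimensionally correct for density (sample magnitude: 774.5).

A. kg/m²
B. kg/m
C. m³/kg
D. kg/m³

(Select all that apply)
D

density has SI base units: kg / m^3

Checking each option against kg / m^3:
  A. kg/m²: ✗ does not match
  B. kg/m: ✗ does not match
  C. m³/kg: ✗ does not match
  D. kg/m³: ✓ matches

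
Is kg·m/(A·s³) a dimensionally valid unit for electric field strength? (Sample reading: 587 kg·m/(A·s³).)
Yes

electric field strength has SI base units: kg * m / (A * s^3)
kg·m/(A·s³) reduces to the same SI base units, so it is a valid unit for electric field strength.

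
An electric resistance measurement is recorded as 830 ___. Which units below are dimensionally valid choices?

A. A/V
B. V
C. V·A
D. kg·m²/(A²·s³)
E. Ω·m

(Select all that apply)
D

electric resistance has SI base units: kg * m^2 / (A^2 * s^3)

Checking each option against kg * m^2 / (A^2 * s^3):
  A. A/V: ✗ does not match
  B. V: ✗ does not match
  C. V·A: ✗ does not match
  D. kg·m²/(A²·s³): ✓ matches
  E. Ω·m: ✗ does not match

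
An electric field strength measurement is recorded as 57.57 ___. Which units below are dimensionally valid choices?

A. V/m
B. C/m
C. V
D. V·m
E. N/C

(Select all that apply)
A, E

electric field strength has SI base units: kg * m / (A * s^3)

Checking each option against kg * m / (A * s^3):
  A. V/m: ✓ matches
  B. C/m: ✗ does not match
  C. V: ✗ does not match
  D. V·m: ✗ does not match
  E. N/C: ✓ matches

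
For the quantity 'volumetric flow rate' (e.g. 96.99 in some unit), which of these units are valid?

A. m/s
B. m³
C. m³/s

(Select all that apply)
C

volumetric flow rate has SI base units: m^3 / s

Checking each option against m^3 / s:
  A. m/s: ✗ does not match
  B. m³: ✗ does not match
  C. m³/s: ✓ matches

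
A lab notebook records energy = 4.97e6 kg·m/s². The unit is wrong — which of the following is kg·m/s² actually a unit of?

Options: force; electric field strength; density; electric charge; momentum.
force

energy should have units dimensionally equivalent to kg * m^2 / s^2 (e.g. J).
The given unit 'kg·m/s²' reduces to kg * m / s^2. Of the listed options, that is the dimensionality of force.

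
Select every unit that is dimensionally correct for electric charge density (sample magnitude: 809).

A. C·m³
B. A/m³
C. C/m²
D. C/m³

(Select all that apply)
D

electric charge density has SI base units: A * s / m^3

Checking each option against A * s / m^3:
  A. C·m³: ✗ does not match
  B. A/m³: ✗ does not match
  C. C/m²: ✗ does not match
  D. C/m³: ✓ matches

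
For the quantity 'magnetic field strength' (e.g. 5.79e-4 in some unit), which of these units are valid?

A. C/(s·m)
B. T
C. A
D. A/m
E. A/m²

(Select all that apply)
A, D

magnetic field strength has SI base units: A / m

Checking each option against A / m:
  A. C/(s·m): ✓ matches
  B. T: ✗ does not match
  C. A: ✗ does not match
  D. A/m: ✓ matches
  E. A/m²: ✗ does not match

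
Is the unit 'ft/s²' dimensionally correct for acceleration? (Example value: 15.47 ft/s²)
Yes

acceleration has SI base units: m / s^2
ft/s² reduces to the same SI base units, so it is a valid unit for acceleration.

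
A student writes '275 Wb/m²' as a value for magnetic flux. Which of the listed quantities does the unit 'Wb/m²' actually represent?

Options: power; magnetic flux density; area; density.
magnetic flux density

magnetic flux should have units dimensionally equivalent to kg * m^2 / (A * s^2) (e.g. Wb).
The given unit 'Wb/m²' reduces to kg / (A * s^2). Of the listed options, that is the dimensionality of magnetic flux density.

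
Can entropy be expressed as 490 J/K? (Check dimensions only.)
Yes

entropy has SI base units: kg * m^2 / (s^2 * K)
J/K reduces to the same SI base units, so it is a valid unit for entropy.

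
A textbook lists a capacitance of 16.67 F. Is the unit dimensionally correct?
Yes

capacitance has SI base units: A^2 * s^4 / (kg * m^2)
F reduces to the same SI base units, so it is a valid unit for capacitance.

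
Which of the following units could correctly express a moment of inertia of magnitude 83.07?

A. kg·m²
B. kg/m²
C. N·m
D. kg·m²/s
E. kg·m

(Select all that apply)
A

moment of inertia has SI base units: kg * m^2

Checking each option against kg * m^2:
  A. kg·m²: ✓ matches
  B. kg/m²: ✗ does not match
  C. N·m: ✗ does not match
  D. kg·m²/s: ✗ does not match
  E. kg·m: ✗ does not match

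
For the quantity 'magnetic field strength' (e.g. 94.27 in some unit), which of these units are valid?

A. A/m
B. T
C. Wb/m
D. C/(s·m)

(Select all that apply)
A, D

magnetic field strength has SI base units: A / m

Checking each option against A / m:
  A. A/m: ✓ matches
  B. T: ✗ does not match
  C. Wb/m: ✗ does not match
  D. C/(s·m): ✓ matches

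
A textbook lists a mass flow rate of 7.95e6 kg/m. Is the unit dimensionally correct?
No

mass flow rate has SI base units: kg / s
kg/m does NOT reduce to kg / s; a valid unit for mass flow rate would be e.g. kg/s.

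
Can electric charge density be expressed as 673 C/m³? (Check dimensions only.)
Yes

electric charge density has SI base units: A * s / m^3
C/m³ reduces to the same SI base units, so it is a valid unit for electric charge density.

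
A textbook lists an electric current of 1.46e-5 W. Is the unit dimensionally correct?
No

electric current has SI base units: A
W does NOT reduce to A; a valid unit for electric current would be e.g. A.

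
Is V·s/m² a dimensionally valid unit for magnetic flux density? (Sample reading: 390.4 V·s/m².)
Yes

magnetic flux density has SI base units: kg / (A * s^2)
V·s/m² reduces to the same SI base units, so it is a valid unit for magnetic flux density.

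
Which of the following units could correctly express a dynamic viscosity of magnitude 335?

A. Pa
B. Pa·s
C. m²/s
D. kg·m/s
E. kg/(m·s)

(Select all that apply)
B, E

dynamic viscosity has SI base units: kg / (m * s)

Checking each option against kg / (m * s):
  A. Pa: ✗ does not match
  B. Pa·s: ✓ matches
  C. m²/s: ✗ does not match
  D. kg·m/s: ✗ does not match
  E. kg/(m·s): ✓ matches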